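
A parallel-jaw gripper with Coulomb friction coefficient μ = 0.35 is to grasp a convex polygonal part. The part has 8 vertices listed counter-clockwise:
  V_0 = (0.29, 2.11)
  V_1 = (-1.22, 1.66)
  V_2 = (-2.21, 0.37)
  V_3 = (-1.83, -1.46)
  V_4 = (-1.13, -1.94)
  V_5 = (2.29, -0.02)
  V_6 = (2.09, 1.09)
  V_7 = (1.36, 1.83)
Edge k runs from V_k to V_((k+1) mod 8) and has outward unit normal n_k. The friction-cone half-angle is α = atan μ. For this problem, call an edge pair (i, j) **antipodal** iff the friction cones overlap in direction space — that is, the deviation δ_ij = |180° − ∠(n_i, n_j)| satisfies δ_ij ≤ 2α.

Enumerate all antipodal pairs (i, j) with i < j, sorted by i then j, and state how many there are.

count = 6; pairs: (0,4), (1,4), (2,5), (2,6), (3,6), (3,7)

α = atan 0.35 = 19.29°;  2α = 38.58°
n_0 = (-0.2856, +0.9583)
n_1 = (-0.7933, +0.6088)
n_2 = (-0.9791, -0.2033)
n_3 = (-0.5655, -0.8247)
n_4 = (+0.4895, -0.8720)
n_5 = (+0.9842, +0.1773)
n_6 = (+0.7119, +0.7023)
n_7 = (+0.2532, +0.9674)
  (0,1): δ = 144.10°  ·
  (0,2): δ = 94.86°  ·
  (0,3): δ = 51.03°  ·
  (0,4): δ = 12.72°  ✓
  (0,5): δ = 83.62°  ·
  (0,6): δ = 118.02°  ·
  (0,7): δ = 148.74°  ·
  (1,2): δ = 130.77°  ·
  (1,3): δ = 86.93°  ·
  (1,4): δ = 23.19°  ✓
  (1,5): δ = 47.72°  ·
  (1,6): δ = 82.11°  ·
  (1,7): δ = 112.84°  ·
  (2,3): δ = 136.17°  ·
  (2,4): δ = 72.42°  ·
  (2,5): δ = 1.52°  ✓
  (2,6): δ = 32.88°  ✓
  (2,7): δ = 63.60°  ·
  (3,4): δ = 116.25°  ·
  (3,5): δ = 45.35°  ·
  (3,6): δ = 10.95°  ✓
  (3,7): δ = 19.77°  ✓
  (4,5): δ = 109.10°  ·
  (4,6): δ = 74.70°  ·
  (4,7): δ = 43.97°  ·
  (5,6): δ = 145.60°  ·
  (5,7): δ = 114.88°  ·
  (6,7): δ = 149.27°  ·
antipodal pairs: 6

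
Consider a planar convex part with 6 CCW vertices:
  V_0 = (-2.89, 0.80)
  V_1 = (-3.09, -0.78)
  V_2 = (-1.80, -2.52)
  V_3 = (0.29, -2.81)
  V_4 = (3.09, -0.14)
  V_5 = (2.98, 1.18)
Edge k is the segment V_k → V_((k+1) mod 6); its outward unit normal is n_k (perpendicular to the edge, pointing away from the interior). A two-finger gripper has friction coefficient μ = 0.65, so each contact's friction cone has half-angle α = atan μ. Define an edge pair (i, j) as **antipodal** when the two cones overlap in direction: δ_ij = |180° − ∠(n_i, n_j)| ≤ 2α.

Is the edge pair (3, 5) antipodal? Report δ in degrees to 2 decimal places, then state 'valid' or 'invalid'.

δ = 39.93°, valid

α = atan 0.65 = 33.02°;  2α = 66.05°
edge 3: e_3 = (+2.80, +2.67);  n_3 = (+0.6901, -0.7237)
edge 5: e_5 = (-5.87, -0.38);  n_5 = (-0.0646, +0.9979)
∠(n_3, n_5) = 140.07°
δ = |180° − 140.07°| = 39.93°
39.93° ≤ 2α = 66.05°  →  valid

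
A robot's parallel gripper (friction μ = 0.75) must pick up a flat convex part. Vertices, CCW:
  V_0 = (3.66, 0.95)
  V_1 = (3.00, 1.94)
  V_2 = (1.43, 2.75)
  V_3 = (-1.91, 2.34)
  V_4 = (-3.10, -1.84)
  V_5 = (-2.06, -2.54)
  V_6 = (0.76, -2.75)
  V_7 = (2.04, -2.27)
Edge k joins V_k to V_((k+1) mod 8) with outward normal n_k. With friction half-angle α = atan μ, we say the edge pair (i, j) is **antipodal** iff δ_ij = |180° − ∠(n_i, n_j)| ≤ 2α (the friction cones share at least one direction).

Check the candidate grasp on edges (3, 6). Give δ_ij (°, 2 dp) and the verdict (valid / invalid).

δ = 53.55°, valid

α = atan 0.75 = 36.87°;  2α = 73.74°
edge 3: e_3 = (-1.19, -4.18);  n_3 = (-0.9618, +0.2738)
edge 6: e_6 = (+1.28, +0.48);  n_6 = (+0.3511, -0.9363)
∠(n_3, n_6) = 126.45°
δ = |180° − 126.45°| = 53.55°
53.55° ≤ 2α = 73.74°  →  valid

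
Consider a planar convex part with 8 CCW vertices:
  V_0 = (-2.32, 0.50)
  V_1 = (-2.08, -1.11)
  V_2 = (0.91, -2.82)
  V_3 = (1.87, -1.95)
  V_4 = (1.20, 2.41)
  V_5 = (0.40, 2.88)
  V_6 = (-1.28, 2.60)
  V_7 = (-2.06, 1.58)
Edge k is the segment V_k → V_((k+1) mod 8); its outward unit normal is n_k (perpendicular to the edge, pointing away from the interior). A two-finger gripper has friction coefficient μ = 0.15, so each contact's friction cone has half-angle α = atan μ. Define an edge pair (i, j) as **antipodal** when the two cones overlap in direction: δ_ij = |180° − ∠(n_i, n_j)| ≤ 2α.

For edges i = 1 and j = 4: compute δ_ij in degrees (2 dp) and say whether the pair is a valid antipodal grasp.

α = atan 0.15 = 8.53°;  2α = 17.06°
edge 1: e_1 = (+2.99, -1.71);  n_1 = (-0.4965, -0.8681)
edge 4: e_4 = (-0.80, +0.47);  n_4 = (+0.5065, +0.8622)
∠(n_1, n_4) = 179.33°
δ = |180° − 179.33°| = 0.67°
0.67° ≤ 2α = 17.06°  →  valid

δ = 0.67°, valid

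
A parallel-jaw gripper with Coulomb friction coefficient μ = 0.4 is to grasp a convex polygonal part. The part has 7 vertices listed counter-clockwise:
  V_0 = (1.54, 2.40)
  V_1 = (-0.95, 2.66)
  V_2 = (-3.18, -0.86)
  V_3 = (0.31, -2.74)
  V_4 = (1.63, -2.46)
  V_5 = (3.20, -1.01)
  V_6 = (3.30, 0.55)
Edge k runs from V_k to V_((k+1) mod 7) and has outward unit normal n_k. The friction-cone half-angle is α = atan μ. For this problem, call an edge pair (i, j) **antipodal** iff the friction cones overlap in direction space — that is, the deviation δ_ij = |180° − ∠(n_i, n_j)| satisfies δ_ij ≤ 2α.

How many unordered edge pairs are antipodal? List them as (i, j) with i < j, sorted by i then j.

count = 5; pairs: (0,2), (0,3), (1,4), (1,5), (2,6)

α = atan 0.4 = 21.80°;  2α = 43.60°
n_0 = (+0.1039, +0.9946)
n_1 = (-0.8447, +0.5352)
n_2 = (-0.4743, -0.8804)
n_3 = (+0.2075, -0.9782)
n_4 = (+0.6785, -0.7346)
n_5 = (+0.9980, -0.0640)
n_6 = (+0.7245, +0.6893)
  (0,1): δ = 116.39°  ·
  (0,2): δ = 22.35°  ✓
  (0,3): δ = 17.94°  ✓
  (0,4): δ = 48.69°  ·
  (0,5): δ = 92.29°  ·
  (0,6): δ = 139.53°  ·
  (1,2): δ = 85.96°  ·
  (1,3): δ = 45.67°  ·
  (1,4): δ = 14.92°  ✓
  (1,5): δ = 28.69°  ✓
  (1,6): δ = 75.93°  ·
  (2,3): δ = 139.71°  ·
  (2,4): δ = 108.96°  ·
  (2,5): δ = 65.36°  ·
  (2,6): δ = 18.12°  ✓
  (3,4): δ = 149.25°  ·
  (3,5): δ = 105.64°  ·
  (3,6): δ = 58.40°  ·
  (4,5): δ = 136.39°  ·
  (4,6): δ = 89.15°  ·
  (5,6): δ = 132.76°  ·
antipodal pairs: 5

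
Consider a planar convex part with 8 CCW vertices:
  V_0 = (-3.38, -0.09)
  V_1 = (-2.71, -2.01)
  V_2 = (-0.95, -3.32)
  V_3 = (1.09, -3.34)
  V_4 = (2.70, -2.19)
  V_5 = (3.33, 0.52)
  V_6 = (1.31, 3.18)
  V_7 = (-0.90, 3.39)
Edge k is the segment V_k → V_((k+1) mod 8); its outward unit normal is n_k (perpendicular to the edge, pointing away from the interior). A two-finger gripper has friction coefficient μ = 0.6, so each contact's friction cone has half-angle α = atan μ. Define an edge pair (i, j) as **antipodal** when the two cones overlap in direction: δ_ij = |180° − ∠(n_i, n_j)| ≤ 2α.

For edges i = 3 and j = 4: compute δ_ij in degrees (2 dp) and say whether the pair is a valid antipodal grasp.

δ = 138.62°, invalid

α = atan 0.6 = 30.96°;  2α = 61.93°
edge 3: e_3 = (+1.61, +1.15);  n_3 = (+0.5812, -0.8137)
edge 4: e_4 = (+0.63, +2.71);  n_4 = (+0.9740, -0.2264)
∠(n_3, n_4) = 41.38°
δ = |180° − 41.38°| = 138.62°
138.62° > 2α = 61.93°  →  invalid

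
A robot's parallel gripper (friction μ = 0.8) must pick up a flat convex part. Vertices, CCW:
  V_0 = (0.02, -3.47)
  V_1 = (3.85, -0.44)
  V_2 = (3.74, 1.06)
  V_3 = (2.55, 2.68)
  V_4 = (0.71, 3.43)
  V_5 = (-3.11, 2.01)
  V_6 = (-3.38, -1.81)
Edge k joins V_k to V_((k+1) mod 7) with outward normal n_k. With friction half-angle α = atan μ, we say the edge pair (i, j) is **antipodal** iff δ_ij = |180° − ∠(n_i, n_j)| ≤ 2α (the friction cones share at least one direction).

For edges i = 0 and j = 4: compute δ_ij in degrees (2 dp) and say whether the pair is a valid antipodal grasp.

α = atan 0.8 = 38.66°;  2α = 77.32°
edge 0: e_0 = (+3.83, +3.03);  n_0 = (+0.6204, -0.7843)
edge 4: e_4 = (-3.82, -1.42);  n_4 = (-0.3484, +0.9373)
∠(n_0, n_4) = 162.04°
δ = |180° − 162.04°| = 17.96°
17.96° ≤ 2α = 77.32°  →  valid

δ = 17.96°, valid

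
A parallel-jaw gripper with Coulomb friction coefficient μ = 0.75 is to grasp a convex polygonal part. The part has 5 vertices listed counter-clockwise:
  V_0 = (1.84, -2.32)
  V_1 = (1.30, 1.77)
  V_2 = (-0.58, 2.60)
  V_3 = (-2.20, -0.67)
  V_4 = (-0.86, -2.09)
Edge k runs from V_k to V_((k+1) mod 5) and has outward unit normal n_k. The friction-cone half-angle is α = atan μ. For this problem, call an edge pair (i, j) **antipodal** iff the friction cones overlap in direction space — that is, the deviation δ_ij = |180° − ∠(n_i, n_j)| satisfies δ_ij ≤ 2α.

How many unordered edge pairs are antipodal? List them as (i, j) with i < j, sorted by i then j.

α = atan 0.75 = 36.87°;  2α = 73.74°
n_0 = (+0.9914, +0.1309)
n_1 = (+0.4039, +0.9148)
n_2 = (-0.8961, +0.4439)
n_3 = (-0.7273, -0.6863)
n_4 = (-0.0849, -0.9964)
  (0,1): δ = 121.34°  ·
  (0,2): δ = 33.88°  ✓
  (0,3): δ = 35.82°  ✓
  (0,4): δ = 77.61°  ·
  (1,2): δ = 92.53°  ·
  (1,3): δ = 22.84°  ✓
  (1,4): δ = 18.95°  ✓
  (2,3): δ = 110.31°  ·
  (2,4): δ = 68.51°  ✓
  (3,4): δ = 138.21°  ·
antipodal pairs: 5

count = 5; pairs: (0,2), (0,3), (1,3), (1,4), (2,4)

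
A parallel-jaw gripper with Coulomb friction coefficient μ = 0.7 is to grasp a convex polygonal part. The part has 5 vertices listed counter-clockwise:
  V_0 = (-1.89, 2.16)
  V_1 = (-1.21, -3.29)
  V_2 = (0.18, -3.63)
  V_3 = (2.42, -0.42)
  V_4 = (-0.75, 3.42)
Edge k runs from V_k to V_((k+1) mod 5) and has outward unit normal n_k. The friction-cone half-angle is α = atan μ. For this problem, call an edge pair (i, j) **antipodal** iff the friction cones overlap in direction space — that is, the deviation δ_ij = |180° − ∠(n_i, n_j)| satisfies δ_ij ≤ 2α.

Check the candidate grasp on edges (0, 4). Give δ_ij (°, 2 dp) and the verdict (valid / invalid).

δ = 130.75°, invalid

α = atan 0.7 = 34.99°;  2α = 69.98°
edge 0: e_0 = (+0.68, -5.45);  n_0 = (-0.9923, -0.1238)
edge 4: e_4 = (-1.14, -1.26);  n_4 = (-0.7415, +0.6709)
∠(n_0, n_4) = 49.25°
δ = |180° − 49.25°| = 130.75°
130.75° > 2α = 69.98°  →  invalid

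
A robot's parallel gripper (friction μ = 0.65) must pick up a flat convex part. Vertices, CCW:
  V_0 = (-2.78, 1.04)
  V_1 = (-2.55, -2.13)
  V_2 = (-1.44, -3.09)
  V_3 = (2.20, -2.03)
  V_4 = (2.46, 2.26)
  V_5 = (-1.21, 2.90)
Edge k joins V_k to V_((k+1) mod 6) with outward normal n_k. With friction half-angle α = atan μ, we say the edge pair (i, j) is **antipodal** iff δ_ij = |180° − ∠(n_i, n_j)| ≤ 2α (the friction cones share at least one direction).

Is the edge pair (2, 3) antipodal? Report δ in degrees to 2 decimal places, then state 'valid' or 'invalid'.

δ = 109.70°, invalid

α = atan 0.65 = 33.02°;  2α = 66.05°
edge 2: e_2 = (+3.64, +1.06);  n_2 = (+0.2796, -0.9601)
edge 3: e_3 = (+0.26, +4.29);  n_3 = (+0.9982, -0.0605)
∠(n_2, n_3) = 70.30°
δ = |180° − 70.30°| = 109.70°
109.70° > 2α = 66.05°  →  invalid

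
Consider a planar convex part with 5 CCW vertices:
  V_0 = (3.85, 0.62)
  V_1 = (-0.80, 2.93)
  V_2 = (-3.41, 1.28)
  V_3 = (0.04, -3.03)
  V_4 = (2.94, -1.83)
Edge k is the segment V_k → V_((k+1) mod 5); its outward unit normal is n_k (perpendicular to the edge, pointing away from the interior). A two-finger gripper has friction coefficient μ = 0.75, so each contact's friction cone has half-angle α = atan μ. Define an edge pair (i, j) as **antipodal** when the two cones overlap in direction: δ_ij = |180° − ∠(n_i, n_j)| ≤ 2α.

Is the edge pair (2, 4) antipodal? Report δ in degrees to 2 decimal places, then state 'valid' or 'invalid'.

α = atan 0.75 = 36.87°;  2α = 73.74°
edge 2: e_2 = (+3.45, -4.31);  n_2 = (-0.7807, -0.6249)
edge 4: e_4 = (+0.91, +2.45);  n_4 = (+0.9374, -0.3482)
∠(n_2, n_4) = 120.95°
δ = |180° − 120.95°| = 59.05°
59.05° ≤ 2α = 73.74°  →  valid

δ = 59.05°, valid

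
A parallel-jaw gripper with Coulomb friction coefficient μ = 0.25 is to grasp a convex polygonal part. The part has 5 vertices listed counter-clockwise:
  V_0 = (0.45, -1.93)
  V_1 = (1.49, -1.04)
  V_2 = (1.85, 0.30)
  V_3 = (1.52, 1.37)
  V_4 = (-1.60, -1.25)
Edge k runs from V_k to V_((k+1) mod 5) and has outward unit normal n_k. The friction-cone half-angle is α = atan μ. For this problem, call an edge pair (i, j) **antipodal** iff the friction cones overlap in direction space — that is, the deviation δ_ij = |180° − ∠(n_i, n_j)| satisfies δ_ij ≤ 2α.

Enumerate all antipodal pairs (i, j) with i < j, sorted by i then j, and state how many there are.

α = atan 0.25 = 14.04°;  2α = 28.07°
n_0 = (+0.6502, -0.7598)
n_1 = (+0.9658, -0.2595)
n_2 = (+0.9556, +0.2947)
n_3 = (-0.6431, +0.7658)
n_4 = (-0.3148, -0.9491)
  (0,1): δ = 145.59°  ·
  (0,2): δ = 113.42°  ·
  (0,3): δ = 0.53°  ✓
  (0,4): δ = 121.09°  ·
  (1,2): δ = 147.82°  ·
  (1,3): δ = 34.94°  ·
  (1,4): δ = 86.69°  ·
  (2,3): δ = 67.12°  ·
  (2,4): δ = 54.51°  ·
  (3,4): δ = 58.37°  ·
antipodal pairs: 1

count = 1; pairs: (0,3)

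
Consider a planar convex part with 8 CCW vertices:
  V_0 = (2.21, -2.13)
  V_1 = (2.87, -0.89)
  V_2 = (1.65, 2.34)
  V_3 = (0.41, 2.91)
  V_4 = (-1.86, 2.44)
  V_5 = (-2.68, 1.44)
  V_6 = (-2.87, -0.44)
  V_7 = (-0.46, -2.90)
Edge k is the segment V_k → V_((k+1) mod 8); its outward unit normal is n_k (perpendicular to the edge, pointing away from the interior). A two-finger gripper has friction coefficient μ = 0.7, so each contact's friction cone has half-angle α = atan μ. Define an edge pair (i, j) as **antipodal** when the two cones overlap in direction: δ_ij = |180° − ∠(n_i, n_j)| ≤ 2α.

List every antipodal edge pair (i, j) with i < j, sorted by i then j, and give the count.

α = atan 0.7 = 34.99°;  2α = 69.98°
n_0 = (+0.8827, -0.4698)
n_1 = (+0.9355, +0.3533)
n_2 = (+0.4177, +0.9086)
n_3 = (-0.2027, +0.9792)
n_4 = (-0.7733, +0.6341)
n_5 = (-0.9949, +0.1006)
n_6 = (-0.7143, -0.6998)
n_7 = (+0.2771, -0.9608)
  (0,1): δ = 131.28°  ·
  (0,2): δ = 86.66°  ·
  (0,3): δ = 50.28°  ✓
  (0,4): δ = 11.33°  ✓
  (0,5): δ = 22.25°  ✓
  (0,6): δ = 72.44°  ·
  (0,7): δ = 134.11°  ·
  (1,2): δ = 135.38°  ·
  (1,3): δ = 98.99°  ·
  (1,4): δ = 60.04°  ✓
  (1,5): δ = 26.46°  ✓
  (1,6): δ = 23.72°  ✓
  (1,7): δ = 85.40°  ·
  (2,3): δ = 143.62°  ·
  (2,4): δ = 104.66°  ·
  (2,5): δ = 71.08°  ·
  (2,6): δ = 20.90°  ✓
  (2,7): δ = 40.77°  ✓
  (3,4): δ = 141.05°  ·
  (3,5): δ = 107.47°  ·
  (3,6): δ = 57.29°  ✓
  (3,7): δ = 4.39°  ✓
  (4,5): δ = 146.42°  ·
  (4,6): δ = 96.24°  ·
  (4,7): δ = 34.56°  ✓
  (5,6): δ = 129.82°  ·
  (5,7): δ = 68.14°  ✓
  (6,7): δ = 118.32°  ·
antipodal pairs: 12

count = 12; pairs: (0,3), (0,4), (0,5), (1,4), (1,5), (1,6), (2,6), (2,7), (3,6), (3,7), (4,7), (5,7)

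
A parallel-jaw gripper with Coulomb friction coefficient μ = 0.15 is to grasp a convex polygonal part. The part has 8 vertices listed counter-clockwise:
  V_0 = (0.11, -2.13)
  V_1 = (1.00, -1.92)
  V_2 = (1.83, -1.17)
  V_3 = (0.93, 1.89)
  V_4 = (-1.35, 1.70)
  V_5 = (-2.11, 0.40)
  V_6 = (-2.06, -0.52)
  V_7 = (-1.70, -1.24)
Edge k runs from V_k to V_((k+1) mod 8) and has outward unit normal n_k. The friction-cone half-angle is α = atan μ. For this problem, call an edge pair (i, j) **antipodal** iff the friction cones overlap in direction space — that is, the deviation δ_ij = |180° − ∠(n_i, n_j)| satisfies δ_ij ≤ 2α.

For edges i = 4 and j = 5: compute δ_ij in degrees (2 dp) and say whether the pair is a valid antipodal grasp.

α = atan 0.15 = 8.53°;  2α = 17.06°
edge 4: e_4 = (-0.76, -1.30);  n_4 = (-0.8633, +0.5047)
edge 5: e_5 = (+0.05, -0.92);  n_5 = (-0.9985, -0.0543)
∠(n_4, n_5) = 33.42°
δ = |180° − 33.42°| = 146.58°
146.58° > 2α = 17.06°  →  invalid

δ = 146.58°, invalid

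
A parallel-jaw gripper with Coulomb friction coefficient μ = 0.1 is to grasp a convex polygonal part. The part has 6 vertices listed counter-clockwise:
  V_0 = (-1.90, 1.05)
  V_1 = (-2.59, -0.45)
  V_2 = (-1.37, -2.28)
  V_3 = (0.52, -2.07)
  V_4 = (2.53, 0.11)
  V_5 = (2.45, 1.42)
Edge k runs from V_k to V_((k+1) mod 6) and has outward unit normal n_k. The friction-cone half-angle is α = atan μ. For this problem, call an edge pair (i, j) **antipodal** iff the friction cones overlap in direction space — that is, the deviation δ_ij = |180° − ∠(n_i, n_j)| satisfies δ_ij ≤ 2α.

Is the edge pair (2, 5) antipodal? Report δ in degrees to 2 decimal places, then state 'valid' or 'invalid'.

δ = 1.48°, valid

α = atan 0.1 = 5.71°;  2α = 11.42°
edge 2: e_2 = (+1.89, +0.21);  n_2 = (+0.1104, -0.9939)
edge 5: e_5 = (-4.35, -0.37);  n_5 = (-0.0848, +0.9964)
∠(n_2, n_5) = 178.52°
δ = |180° − 178.52°| = 1.48°
1.48° ≤ 2α = 11.42°  →  valid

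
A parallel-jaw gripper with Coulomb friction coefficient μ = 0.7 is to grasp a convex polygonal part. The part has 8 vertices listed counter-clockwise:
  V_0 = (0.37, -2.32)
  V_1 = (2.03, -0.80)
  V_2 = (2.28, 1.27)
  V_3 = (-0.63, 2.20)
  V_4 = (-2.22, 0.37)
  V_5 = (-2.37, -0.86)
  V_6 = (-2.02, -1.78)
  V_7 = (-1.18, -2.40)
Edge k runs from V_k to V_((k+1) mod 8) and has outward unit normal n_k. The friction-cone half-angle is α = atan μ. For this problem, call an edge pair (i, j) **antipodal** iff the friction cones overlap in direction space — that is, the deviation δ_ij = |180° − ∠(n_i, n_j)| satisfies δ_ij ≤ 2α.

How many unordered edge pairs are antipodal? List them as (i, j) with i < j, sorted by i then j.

α = atan 0.7 = 34.99°;  2α = 69.98°
n_0 = (+0.6753, -0.7375)
n_1 = (+0.9928, -0.1199)
n_2 = (+0.3044, +0.9525)
n_3 = (-0.7549, +0.6559)
n_4 = (-0.9926, +0.1211)
n_5 = (-0.9346, -0.3556)
n_6 = (-0.5939, -0.8046)
n_7 = (+0.0515, -0.9987)
  (0,1): δ = 139.37°  ·
  (0,2): δ = 60.20°  ✓
  (0,3): δ = 6.54°  ✓
  (0,4): δ = 40.57°  ✓
  (0,5): δ = 68.35°  ✓
  (0,6): δ = 101.09°  ·
  (0,7): δ = 140.48°  ·
  (1,2): δ = 100.84°  ·
  (1,3): δ = 34.10°  ✓
  (1,4): δ = 0.07°  ✓
  (1,5): δ = 27.71°  ✓
  (1,6): δ = 60.46°  ✓
  (1,7): δ = 99.84°  ·
  (2,3): δ = 113.26°  ·
  (2,4): δ = 79.23°  ·
  (2,5): δ = 51.45°  ✓
  (2,6): δ = 18.71°  ✓
  (2,7): δ = 20.68°  ✓
  (3,4): δ = 145.97°  ·
  (3,5): δ = 118.19°  ·
  (3,6): δ = 85.45°  ·
  (3,7): δ = 46.06°  ✓
  (4,5): δ = 152.22°  ·
  (4,6): δ = 119.48°  ·
  (4,7): δ = 80.09°  ·
  (5,6): δ = 147.26°  ·
  (5,7): δ = 107.87°  ·
  (6,7): δ = 140.61°  ·
antipodal pairs: 12

count = 12; pairs: (0,2), (0,3), (0,4), (0,5), (1,3), (1,4), (1,5), (1,6), (2,5), (2,6), (2,7), (3,7)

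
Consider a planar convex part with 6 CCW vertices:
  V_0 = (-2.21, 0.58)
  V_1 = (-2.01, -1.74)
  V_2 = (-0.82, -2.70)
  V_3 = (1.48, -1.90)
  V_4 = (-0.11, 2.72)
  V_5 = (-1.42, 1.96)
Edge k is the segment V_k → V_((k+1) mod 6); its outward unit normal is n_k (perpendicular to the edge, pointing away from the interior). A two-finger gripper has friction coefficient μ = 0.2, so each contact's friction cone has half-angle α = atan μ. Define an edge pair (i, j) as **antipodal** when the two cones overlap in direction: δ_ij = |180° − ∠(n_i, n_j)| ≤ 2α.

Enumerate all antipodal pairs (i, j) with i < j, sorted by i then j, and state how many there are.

count = 2; pairs: (0,3), (2,4)

α = atan 0.2 = 11.31°;  2α = 22.62°
n_0 = (-0.9963, -0.0859)
n_1 = (-0.6279, -0.7783)
n_2 = (+0.3285, -0.9445)
n_3 = (+0.9456, +0.3254)
n_4 = (-0.5018, +0.8650)
n_5 = (-0.8679, +0.4968)
  (0,1): δ = 133.82°  ·
  (0,2): δ = 75.75°  ·
  (0,3): δ = 14.06°  ✓
  (0,4): δ = 115.19°  ·
  (0,5): δ = 145.28°  ·
  (1,2): δ = 121.93°  ·
  (1,3): δ = 32.11°  ·
  (1,4): δ = 69.01°  ·
  (1,5): δ = 99.10°  ·
  (2,3): δ = 90.19°  ·
  (2,4): δ = 10.94°  ✓
  (2,5): δ = 41.03°  ·
  (3,4): δ = 78.87°  ·
  (3,5): δ = 48.78°  ·
  (4,5): δ = 149.91°  ·
antipodal pairs: 2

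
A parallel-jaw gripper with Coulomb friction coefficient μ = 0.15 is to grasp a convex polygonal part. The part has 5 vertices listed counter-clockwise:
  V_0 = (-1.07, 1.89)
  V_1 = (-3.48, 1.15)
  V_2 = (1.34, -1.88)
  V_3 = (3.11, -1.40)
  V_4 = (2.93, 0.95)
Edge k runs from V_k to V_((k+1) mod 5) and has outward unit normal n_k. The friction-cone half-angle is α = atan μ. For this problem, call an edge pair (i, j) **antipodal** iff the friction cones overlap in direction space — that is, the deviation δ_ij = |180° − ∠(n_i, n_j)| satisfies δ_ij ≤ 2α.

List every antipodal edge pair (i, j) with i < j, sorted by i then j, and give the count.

α = atan 0.15 = 8.53°;  2α = 17.06°
n_0 = (-0.2935, +0.9560)
n_1 = (-0.5322, -0.8466)
n_2 = (+0.2617, -0.9651)
n_3 = (+0.9971, +0.0764)
n_4 = (+0.2288, +0.9735)
  (0,1): δ = 49.22°  ·
  (0,2): δ = 1.90°  ✓
  (0,3): δ = 77.31°  ·
  (0,4): δ = 149.71°  ·
  (1,2): δ = 132.67°  ·
  (1,3): δ = 53.47°  ·
  (1,4): δ = 18.93°  ·
  (2,3): δ = 100.79°  ·
  (2,4): δ = 28.40°  ·
  (3,4): δ = 107.60°  ·
antipodal pairs: 1

count = 1; pairs: (0,2)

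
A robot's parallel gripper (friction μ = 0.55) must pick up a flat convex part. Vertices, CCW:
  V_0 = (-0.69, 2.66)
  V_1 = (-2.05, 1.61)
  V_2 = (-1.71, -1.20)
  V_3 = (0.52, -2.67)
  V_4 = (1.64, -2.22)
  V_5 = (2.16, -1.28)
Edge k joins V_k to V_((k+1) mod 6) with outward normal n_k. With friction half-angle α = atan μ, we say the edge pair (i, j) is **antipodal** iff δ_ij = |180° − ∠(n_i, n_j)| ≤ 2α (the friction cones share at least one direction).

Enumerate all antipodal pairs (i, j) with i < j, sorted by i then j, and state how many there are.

count = 5; pairs: (0,3), (0,4), (1,4), (1,5), (2,5)

α = atan 0.55 = 28.81°;  2α = 57.62°
n_0 = (-0.6111, +0.7915)
n_1 = (-0.9928, -0.1201)
n_2 = (-0.5504, -0.8349)
n_3 = (+0.3728, -0.9279)
n_4 = (+0.8750, -0.4841)
n_5 = (+0.8102, +0.5861)
  (0,1): δ = 120.77°  ·
  (0,2): δ = 71.06°  ·
  (0,3): δ = 15.78°  ✓
  (0,4): δ = 23.38°  ✓
  (0,5): δ = 88.21°  ·
  (1,2): δ = 130.29°  ·
  (1,3): δ = 75.01°  ·
  (1,4): δ = 35.85°  ✓
  (1,5): δ = 28.98°  ✓
  (2,3): δ = 124.72°  ·
  (2,4): δ = 85.56°  ·
  (2,5): δ = 20.73°  ✓
  (3,4): δ = 140.84°  ·
  (3,5): δ = 76.01°  ·
  (4,5): δ = 115.17°  ·
antipodal pairs: 5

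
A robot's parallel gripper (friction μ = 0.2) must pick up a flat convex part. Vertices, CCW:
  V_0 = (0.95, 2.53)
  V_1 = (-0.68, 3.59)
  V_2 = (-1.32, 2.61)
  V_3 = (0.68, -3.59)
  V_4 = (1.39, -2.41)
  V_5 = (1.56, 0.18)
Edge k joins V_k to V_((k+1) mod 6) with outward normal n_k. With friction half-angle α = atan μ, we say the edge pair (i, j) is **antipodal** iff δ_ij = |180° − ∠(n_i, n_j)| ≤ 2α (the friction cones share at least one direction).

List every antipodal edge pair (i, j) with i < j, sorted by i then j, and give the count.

α = atan 0.2 = 11.31°;  2α = 22.62°
n_0 = (+0.5452, +0.8383)
n_1 = (-0.8373, +0.5468)
n_2 = (-0.9517, -0.3070)
n_3 = (+0.8569, -0.5156)
n_4 = (+0.9979, -0.0655)
n_5 = (+0.9679, +0.2512)
  (0,1): δ = 90.11°  ·
  (0,2): δ = 39.09°  ·
  (0,3): δ = 92.00°  ·
  (0,4): δ = 119.28°  ·
  (0,5): δ = 137.59°  ·
  (1,2): δ = 128.97°  ·
  (1,3): δ = 2.11°  ✓
  (1,4): δ = 29.39°  ·
  (1,5): δ = 47.70°  ·
  (2,3): δ = 48.91°  ·
  (2,4): δ = 21.63°  ✓
  (2,5): δ = 3.33°  ✓
  (3,4): δ = 152.72°  ·
  (3,5): δ = 134.41°  ·
  (4,5): δ = 161.69°  ·
antipodal pairs: 3

count = 3; pairs: (1,3), (2,4), (2,5)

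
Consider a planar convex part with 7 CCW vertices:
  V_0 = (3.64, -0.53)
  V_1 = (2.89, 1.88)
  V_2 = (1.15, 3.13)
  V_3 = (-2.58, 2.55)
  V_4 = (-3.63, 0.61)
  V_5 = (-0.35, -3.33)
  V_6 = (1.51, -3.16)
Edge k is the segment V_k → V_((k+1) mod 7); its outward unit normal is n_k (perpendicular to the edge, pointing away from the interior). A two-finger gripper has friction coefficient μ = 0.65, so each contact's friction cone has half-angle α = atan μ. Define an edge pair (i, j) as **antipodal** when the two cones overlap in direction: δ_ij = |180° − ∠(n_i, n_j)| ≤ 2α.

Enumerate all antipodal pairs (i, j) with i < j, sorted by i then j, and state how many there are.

count = 9; pairs: (0,3), (0,4), (1,4), (1,5), (2,4), (2,5), (2,6), (3,5), (3,6)

α = atan 0.65 = 33.02°;  2α = 66.05°
n_0 = (+0.9548, +0.2971)
n_1 = (+0.5834, +0.8122)
n_2 = (-0.1536, +0.9881)
n_3 = (-0.8795, +0.4760)
n_4 = (-0.7685, -0.6398)
n_5 = (+0.0910, -0.9958)
n_6 = (+0.7771, -0.6294)
  (0,1): δ = 142.98°  ·
  (0,2): δ = 98.45°  ·
  (0,3): δ = 45.71°  ✓
  (0,4): δ = 22.49°  ✓
  (0,5): δ = 77.94°  ·
  (0,6): δ = 123.71°  ·
  (1,2): δ = 135.47°  ·
  (1,3): δ = 82.73°  ·
  (1,4): δ = 14.53°  ✓
  (1,5): δ = 40.92°  ✓
  (1,6): δ = 86.69°  ·
  (2,3): δ = 127.26°  ·
  (2,4): δ = 59.06°  ✓
  (2,5): δ = 3.62°  ✓
  (2,6): δ = 42.16°  ✓
  (3,4): δ = 111.80°  ·
  (3,5): δ = 56.35°  ✓
  (3,6): δ = 10.58°  ✓
  (4,5): δ = 124.55°  ·
  (4,6): δ = 78.78°  ·
  (5,6): δ = 134.23°  ·
antipodal pairs: 9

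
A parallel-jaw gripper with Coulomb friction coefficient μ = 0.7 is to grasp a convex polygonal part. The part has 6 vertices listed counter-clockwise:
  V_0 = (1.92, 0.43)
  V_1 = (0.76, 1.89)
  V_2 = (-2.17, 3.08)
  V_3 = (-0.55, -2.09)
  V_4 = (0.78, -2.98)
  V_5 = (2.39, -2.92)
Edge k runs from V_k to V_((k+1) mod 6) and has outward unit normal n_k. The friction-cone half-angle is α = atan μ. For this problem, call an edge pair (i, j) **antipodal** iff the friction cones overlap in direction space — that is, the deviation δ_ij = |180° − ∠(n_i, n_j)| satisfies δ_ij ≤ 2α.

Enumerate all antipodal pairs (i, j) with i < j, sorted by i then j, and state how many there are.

count = 8; pairs: (0,2), (0,3), (0,4), (1,2), (1,3), (1,4), (2,5), (3,5)

α = atan 0.7 = 34.99°;  2α = 69.98°
n_0 = (+0.7830, +0.6221)
n_1 = (+0.3763, +0.9265)
n_2 = (-0.9542, -0.2990)
n_3 = (-0.5561, -0.8311)
n_4 = (+0.0372, -0.9993)
n_5 = (+0.9903, +0.1389)
  (0,1): δ = 150.57°  ·
  (0,2): δ = 21.07°  ✓
  (0,3): δ = 17.74°  ✓
  (0,4): δ = 53.67°  ✓
  (0,5): δ = 149.52°  ·
  (1,2): δ = 50.50°  ✓
  (1,3): δ = 11.69°  ✓
  (1,4): δ = 24.24°  ✓
  (1,5): δ = 120.09°  ·
  (2,3): δ = 141.19°  ·
  (2,4): δ = 105.26°  ·
  (2,5): δ = 9.41°  ✓
  (3,4): δ = 144.08°  ·
  (3,5): δ = 48.22°  ✓
  (4,5): δ = 84.15°  ·
antipodal pairs: 8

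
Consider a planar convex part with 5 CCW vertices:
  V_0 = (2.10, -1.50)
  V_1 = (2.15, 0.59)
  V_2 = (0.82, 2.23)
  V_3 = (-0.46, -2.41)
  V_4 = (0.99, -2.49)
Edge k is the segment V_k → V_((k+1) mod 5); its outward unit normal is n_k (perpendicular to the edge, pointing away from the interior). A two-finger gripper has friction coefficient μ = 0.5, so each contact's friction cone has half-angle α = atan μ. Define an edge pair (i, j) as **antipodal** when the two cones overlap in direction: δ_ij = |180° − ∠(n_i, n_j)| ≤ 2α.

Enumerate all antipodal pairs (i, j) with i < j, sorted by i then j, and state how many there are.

count = 3; pairs: (0,2), (1,3), (2,4)

α = atan 0.5 = 26.57°;  2α = 53.13°
n_0 = (+0.9997, -0.0239)
n_1 = (+0.7767, +0.6299)
n_2 = (-0.9640, +0.2659)
n_3 = (-0.0551, -0.9985)
n_4 = (+0.6656, -0.7463)
  (0,1): δ = 139.59°  ·
  (0,2): δ = 14.05°  ✓
  (0,3): δ = 88.21°  ·
  (0,4): δ = 133.10°  ·
  (1,2): δ = 54.46°  ·
  (1,3): δ = 47.80°  ✓
  (1,4): δ = 92.69°  ·
  (2,3): δ = 77.74°  ·
  (2,4): δ = 32.85°  ✓
  (3,4): δ = 135.11°  ·
antipodal pairs: 3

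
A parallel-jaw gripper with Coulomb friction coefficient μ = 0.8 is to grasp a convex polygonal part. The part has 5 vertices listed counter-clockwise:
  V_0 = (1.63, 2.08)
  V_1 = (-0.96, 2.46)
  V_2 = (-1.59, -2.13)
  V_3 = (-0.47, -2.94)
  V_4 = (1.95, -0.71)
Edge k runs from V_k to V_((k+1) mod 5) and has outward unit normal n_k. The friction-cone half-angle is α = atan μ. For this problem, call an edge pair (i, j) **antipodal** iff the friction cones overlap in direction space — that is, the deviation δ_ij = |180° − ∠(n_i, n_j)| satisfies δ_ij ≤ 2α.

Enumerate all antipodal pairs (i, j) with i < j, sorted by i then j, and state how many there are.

α = atan 0.8 = 38.66°;  2α = 77.32°
n_0 = (+0.1452, +0.9894)
n_1 = (-0.9907, +0.1360)
n_2 = (-0.5860, -0.8103)
n_3 = (+0.6776, -0.7354)
n_4 = (+0.9935, +0.1139)
  (0,1): δ = 89.47°  ·
  (0,2): δ = 27.53°  ✓
  (0,3): δ = 51.01°  ✓
  (0,4): δ = 104.89°  ·
  (1,2): δ = 118.06°  ·
  (1,3): δ = 39.52°  ✓
  (1,4): δ = 14.36°  ✓
  (2,3): δ = 101.46°  ·
  (2,4): δ = 47.58°  ✓
  (3,4): δ = 126.12°  ·
antipodal pairs: 5

count = 5; pairs: (0,2), (0,3), (1,3), (1,4), (2,4)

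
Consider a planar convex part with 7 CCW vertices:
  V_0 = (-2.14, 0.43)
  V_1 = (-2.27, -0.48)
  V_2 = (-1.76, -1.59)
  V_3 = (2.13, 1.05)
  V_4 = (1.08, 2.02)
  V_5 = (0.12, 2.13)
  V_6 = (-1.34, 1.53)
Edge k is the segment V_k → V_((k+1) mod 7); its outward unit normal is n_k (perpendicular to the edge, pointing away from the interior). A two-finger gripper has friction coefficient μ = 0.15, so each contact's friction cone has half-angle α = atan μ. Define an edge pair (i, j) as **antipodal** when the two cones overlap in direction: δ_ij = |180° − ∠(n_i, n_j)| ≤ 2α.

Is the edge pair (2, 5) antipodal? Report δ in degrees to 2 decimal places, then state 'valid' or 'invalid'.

α = atan 0.15 = 8.53°;  2α = 17.06°
edge 2: e_2 = (+3.89, +2.64);  n_2 = (+0.5616, -0.8274)
edge 5: e_5 = (-1.46, -0.60);  n_5 = (-0.3801, +0.9249)
∠(n_2, n_5) = 168.18°
δ = |180° − 168.18°| = 11.82°
11.82° ≤ 2α = 17.06°  →  valid

δ = 11.82°, valid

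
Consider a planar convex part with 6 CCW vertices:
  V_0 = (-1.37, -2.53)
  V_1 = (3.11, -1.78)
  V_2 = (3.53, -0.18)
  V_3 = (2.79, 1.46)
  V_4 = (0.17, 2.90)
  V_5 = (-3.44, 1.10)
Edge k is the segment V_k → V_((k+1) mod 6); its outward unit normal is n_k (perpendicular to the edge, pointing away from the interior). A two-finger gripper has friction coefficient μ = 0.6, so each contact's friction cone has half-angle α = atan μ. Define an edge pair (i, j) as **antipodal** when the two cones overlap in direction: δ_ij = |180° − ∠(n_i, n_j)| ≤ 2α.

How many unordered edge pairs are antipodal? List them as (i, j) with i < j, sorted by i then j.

count = 6; pairs: (0,3), (0,4), (1,4), (1,5), (2,5), (3,5)

α = atan 0.6 = 30.96°;  2α = 61.93°
n_0 = (+0.1651, -0.9863)
n_1 = (+0.9672, -0.2539)
n_2 = (+0.9115, +0.4113)
n_3 = (+0.4817, +0.8764)
n_4 = (-0.4462, +0.8949)
n_5 = (-0.8687, -0.4954)
  (0,1): δ = 114.21°  ·
  (0,2): δ = 75.22°  ·
  (0,3): δ = 38.30°  ✓
  (0,4): δ = 17.00°  ✓
  (0,5): δ = 110.19°  ·
  (1,2): δ = 141.01°  ·
  (1,3): δ = 104.09°  ·
  (1,4): δ = 48.79°  ✓
  (1,5): δ = 44.40°  ✓
  (2,3): δ = 143.08°  ·
  (2,4): δ = 87.78°  ·
  (2,5): δ = 5.41°  ✓
  (3,4): δ = 124.70°  ·
  (3,5): δ = 31.51°  ✓
  (4,5): δ = 86.81°  ·
antipodal pairs: 6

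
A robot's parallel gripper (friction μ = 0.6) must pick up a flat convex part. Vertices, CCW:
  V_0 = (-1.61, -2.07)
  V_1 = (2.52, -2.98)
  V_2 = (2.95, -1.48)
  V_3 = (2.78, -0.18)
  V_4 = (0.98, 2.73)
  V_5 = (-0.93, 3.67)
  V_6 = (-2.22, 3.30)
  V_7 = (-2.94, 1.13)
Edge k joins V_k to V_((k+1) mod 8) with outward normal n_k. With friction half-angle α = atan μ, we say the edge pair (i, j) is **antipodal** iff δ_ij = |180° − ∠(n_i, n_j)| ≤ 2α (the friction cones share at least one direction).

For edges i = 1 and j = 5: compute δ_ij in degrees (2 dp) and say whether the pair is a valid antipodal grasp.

α = atan 0.6 = 30.96°;  2α = 61.93°
edge 1: e_1 = (+0.43, +1.50);  n_1 = (+0.9613, -0.2756)
edge 5: e_5 = (-1.29, -0.37);  n_5 = (-0.2757, +0.9612)
∠(n_1, n_5) = 122.00°
δ = |180° − 122.00°| = 58.00°
58.00° ≤ 2α = 61.93°  →  valid

δ = 58.00°, valid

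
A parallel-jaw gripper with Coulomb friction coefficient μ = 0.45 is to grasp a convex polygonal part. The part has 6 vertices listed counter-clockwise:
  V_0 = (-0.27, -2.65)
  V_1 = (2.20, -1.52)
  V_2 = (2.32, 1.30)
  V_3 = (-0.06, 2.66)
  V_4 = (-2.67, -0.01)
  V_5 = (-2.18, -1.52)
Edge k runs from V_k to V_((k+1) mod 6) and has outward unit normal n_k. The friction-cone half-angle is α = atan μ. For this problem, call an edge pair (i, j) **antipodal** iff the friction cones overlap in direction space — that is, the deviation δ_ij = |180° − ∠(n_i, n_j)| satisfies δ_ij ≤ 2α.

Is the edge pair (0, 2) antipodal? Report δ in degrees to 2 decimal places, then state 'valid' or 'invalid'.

α = atan 0.45 = 24.23°;  2α = 48.46°
edge 0: e_0 = (+2.47, +1.13);  n_0 = (+0.4160, -0.9094)
edge 2: e_2 = (-2.38, +1.36);  n_2 = (+0.4961, +0.8682)
∠(n_0, n_2) = 125.67°
δ = |180° − 125.67°| = 54.33°
54.33° > 2α = 48.46°  →  invalid

δ = 54.33°, invalid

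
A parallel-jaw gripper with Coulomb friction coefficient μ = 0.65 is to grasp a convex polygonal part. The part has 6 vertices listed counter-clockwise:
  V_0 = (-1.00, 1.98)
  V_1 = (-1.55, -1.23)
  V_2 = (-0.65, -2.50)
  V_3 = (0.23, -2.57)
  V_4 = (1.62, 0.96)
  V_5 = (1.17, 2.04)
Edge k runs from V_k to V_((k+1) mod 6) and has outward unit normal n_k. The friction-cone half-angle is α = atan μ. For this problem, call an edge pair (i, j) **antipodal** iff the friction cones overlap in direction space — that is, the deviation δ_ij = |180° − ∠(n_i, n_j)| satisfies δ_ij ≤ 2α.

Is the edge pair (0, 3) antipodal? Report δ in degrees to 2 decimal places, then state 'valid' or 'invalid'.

δ = 11.77°, valid

α = atan 0.65 = 33.02°;  2α = 66.05°
edge 0: e_0 = (-0.55, -3.21);  n_0 = (-0.9856, +0.1689)
edge 3: e_3 = (+1.39, +3.53);  n_3 = (+0.9305, -0.3664)
∠(n_0, n_3) = 168.23°
δ = |180° − 168.23°| = 11.77°
11.77° ≤ 2α = 66.05°  →  valid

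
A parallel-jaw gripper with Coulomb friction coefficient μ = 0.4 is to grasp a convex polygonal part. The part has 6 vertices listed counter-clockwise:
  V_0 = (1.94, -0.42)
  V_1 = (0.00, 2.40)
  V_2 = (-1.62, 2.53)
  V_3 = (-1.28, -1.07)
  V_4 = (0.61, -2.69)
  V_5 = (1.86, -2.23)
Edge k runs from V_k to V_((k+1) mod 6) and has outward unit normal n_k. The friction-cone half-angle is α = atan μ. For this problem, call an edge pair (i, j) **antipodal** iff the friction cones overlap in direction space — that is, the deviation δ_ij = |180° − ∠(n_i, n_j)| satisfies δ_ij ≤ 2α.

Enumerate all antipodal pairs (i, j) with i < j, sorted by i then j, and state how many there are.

α = atan 0.4 = 21.80°;  2α = 43.60°
n_0 = (+0.8239, +0.5668)
n_1 = (+0.0800, +0.9968)
n_2 = (-0.9956, -0.0940)
n_3 = (-0.6508, -0.7593)
n_4 = (+0.3454, -0.9385)
n_5 = (+0.9990, -0.0442)
  (0,1): δ = 129.11°  ·
  (0,2): δ = 29.13°  ✓
  (0,3): δ = 14.87°  ✓
  (0,4): δ = 75.68°  ·
  (0,5): δ = 142.94°  ·
  (1,2): δ = 80.02°  ·
  (1,3): δ = 36.01°  ✓
  (1,4): δ = 24.79°  ✓
  (1,5): δ = 92.06°  ·
  (2,3): δ = 136.00°  ·
  (2,4): δ = 75.19°  ·
  (2,5): δ = 7.93°  ✓
  (3,4): δ = 119.20°  ·
  (3,5): δ = 51.93°  ·
  (4,5): δ = 112.73°  ·
antipodal pairs: 5

count = 5; pairs: (0,2), (0,3), (1,3), (1,4), (2,5)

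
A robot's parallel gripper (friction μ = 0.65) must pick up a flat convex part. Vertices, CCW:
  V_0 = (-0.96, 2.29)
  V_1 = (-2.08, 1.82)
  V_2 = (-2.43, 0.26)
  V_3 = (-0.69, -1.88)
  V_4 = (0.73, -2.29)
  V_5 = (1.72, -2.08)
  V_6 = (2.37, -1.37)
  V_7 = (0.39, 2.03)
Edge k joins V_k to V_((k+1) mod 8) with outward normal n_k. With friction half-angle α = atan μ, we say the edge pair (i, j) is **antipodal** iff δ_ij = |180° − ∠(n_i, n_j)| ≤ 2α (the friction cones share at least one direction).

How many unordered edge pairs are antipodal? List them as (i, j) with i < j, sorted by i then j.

α = atan 0.65 = 33.02°;  2α = 66.05°
n_0 = (-0.3870, +0.9221)
n_1 = (-0.9757, +0.2189)
n_2 = (-0.7759, -0.6309)
n_3 = (-0.2774, -0.9608)
n_4 = (+0.2075, -0.9782)
n_5 = (+0.7376, -0.6753)
n_6 = (+0.8641, +0.5032)
n_7 = (+0.1891, +0.9820)
  (0,1): δ = 125.41°  ·
  (0,2): δ = 73.65°  ·
  (0,3): δ = 38.87°  ✓
  (0,4): δ = 10.79°  ✓
  (0,5): δ = 24.76°  ✓
  (0,6): δ = 97.45°  ·
  (0,7): δ = 146.33°  ·
  (1,2): δ = 128.24°  ·
  (1,3): δ = 93.46°  ·
  (1,4): δ = 65.38°  ✓
  (1,5): δ = 29.83°  ✓
  (1,6): δ = 42.86°  ✓
  (1,7): δ = 91.74°  ·
  (2,3): δ = 145.22°  ·
  (2,4): δ = 117.14°  ·
  (2,5): δ = 81.59°  ·
  (2,6): δ = 8.90°  ✓
  (2,7): δ = 39.98°  ✓
  (3,4): δ = 151.92°  ·
  (3,5): δ = 116.37°  ·
  (3,6): δ = 43.68°  ✓
  (3,7): δ = 5.20°  ✓
  (4,5): δ = 144.45°  ·
  (4,6): δ = 71.76°  ·
  (4,7): δ = 22.88°  ✓
  (5,6): δ = 107.31°  ·
  (5,7): δ = 58.43°  ✓
  (6,7): δ = 131.12°  ·
antipodal pairs: 12

count = 12; pairs: (0,3), (0,4), (0,5), (1,4), (1,5), (1,6), (2,6), (2,7), (3,6), (3,7), (4,7), (5,7)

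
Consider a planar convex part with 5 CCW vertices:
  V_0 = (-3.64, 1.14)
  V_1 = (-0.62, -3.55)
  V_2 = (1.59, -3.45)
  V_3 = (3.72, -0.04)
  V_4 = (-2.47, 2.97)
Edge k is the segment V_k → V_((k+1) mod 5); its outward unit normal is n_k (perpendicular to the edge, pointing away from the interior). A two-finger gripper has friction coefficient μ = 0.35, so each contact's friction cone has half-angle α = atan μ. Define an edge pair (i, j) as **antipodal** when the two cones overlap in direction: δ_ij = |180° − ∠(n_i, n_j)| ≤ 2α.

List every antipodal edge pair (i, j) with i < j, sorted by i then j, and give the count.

count = 3; pairs: (0,3), (1,3), (2,4)

α = atan 0.35 = 19.29°;  2α = 38.58°
n_0 = (-0.8408, -0.5414)
n_1 = (+0.0452, -0.9990)
n_2 = (+0.8481, -0.5298)
n_3 = (+0.4373, +0.8993)
n_4 = (-0.8425, +0.5387)
  (0,1): δ = 120.19°  ·
  (0,2): δ = 64.77°  ·
  (0,3): δ = 31.29°  ✓
  (0,4): δ = 114.63°  ·
  (1,2): δ = 124.58°  ·
  (1,3): δ = 28.52°  ✓
  (1,4): δ = 54.82°  ·
  (2,3): δ = 83.94°  ·
  (2,4): δ = 0.60°  ✓
  (3,4): δ = 96.66°  ·
antipodal pairs: 3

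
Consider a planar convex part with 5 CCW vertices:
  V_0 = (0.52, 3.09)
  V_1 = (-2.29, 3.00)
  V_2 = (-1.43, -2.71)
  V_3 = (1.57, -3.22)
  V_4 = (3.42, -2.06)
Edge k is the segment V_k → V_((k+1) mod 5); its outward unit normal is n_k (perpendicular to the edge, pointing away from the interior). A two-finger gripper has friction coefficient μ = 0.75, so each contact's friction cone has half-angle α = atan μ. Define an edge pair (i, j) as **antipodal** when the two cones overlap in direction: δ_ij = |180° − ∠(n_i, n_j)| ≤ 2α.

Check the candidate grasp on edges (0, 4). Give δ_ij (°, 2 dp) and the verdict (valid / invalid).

α = atan 0.75 = 36.87°;  2α = 73.74°
edge 0: e_0 = (-2.81, -0.09);  n_0 = (-0.0320, +0.9995)
edge 4: e_4 = (-2.90, +5.15);  n_4 = (+0.8713, +0.4907)
∠(n_0, n_4) = 62.45°
δ = |180° − 62.45°| = 117.55°
117.55° > 2α = 73.74°  →  invalid

δ = 117.55°, invalid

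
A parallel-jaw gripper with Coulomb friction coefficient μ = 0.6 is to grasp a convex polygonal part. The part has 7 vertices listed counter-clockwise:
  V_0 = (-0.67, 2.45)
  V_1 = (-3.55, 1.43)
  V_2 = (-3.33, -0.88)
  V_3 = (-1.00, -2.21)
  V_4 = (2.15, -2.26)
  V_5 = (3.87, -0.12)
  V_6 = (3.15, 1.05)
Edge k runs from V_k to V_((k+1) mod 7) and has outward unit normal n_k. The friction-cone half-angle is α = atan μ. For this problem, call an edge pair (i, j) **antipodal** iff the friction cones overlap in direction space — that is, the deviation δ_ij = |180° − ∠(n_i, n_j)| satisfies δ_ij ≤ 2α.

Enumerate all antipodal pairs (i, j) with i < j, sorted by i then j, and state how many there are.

count = 9; pairs: (0,2), (0,3), (0,4), (1,4), (1,5), (2,5), (2,6), (3,5), (3,6)

α = atan 0.6 = 30.96°;  2α = 61.93°
n_0 = (-0.3338, +0.9426)
n_1 = (-0.9955, -0.0948)
n_2 = (-0.4957, -0.8685)
n_3 = (-0.0159, -0.9999)
n_4 = (+0.7794, -0.6265)
n_5 = (+0.8517, +0.5241)
n_6 = (+0.3441, +0.9389)
  (0,1): δ = 104.06°  ·
  (0,2): δ = 49.22°  ✓
  (0,3): δ = 20.41°  ✓
  (0,4): δ = 31.71°  ✓
  (0,5): δ = 102.11°  ·
  (0,6): δ = 140.37°  ·
  (1,2): δ = 125.16°  ·
  (1,3): δ = 96.35°  ·
  (1,4): δ = 44.23°  ✓
  (1,5): δ = 26.17°  ✓
  (1,6): δ = 64.43°  ·
  (2,3): δ = 151.19°  ·
  (2,4): δ = 99.07°  ·
  (2,5): δ = 28.67°  ✓
  (2,6): δ = 9.59°  ✓
  (3,4): δ = 127.88°  ·
  (3,5): δ = 57.48°  ✓
  (3,6): δ = 19.22°  ✓
  (4,5): δ = 109.60°  ·
  (4,6): δ = 71.34°  ·
  (5,6): δ = 141.73°  ·
antipodal pairs: 9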